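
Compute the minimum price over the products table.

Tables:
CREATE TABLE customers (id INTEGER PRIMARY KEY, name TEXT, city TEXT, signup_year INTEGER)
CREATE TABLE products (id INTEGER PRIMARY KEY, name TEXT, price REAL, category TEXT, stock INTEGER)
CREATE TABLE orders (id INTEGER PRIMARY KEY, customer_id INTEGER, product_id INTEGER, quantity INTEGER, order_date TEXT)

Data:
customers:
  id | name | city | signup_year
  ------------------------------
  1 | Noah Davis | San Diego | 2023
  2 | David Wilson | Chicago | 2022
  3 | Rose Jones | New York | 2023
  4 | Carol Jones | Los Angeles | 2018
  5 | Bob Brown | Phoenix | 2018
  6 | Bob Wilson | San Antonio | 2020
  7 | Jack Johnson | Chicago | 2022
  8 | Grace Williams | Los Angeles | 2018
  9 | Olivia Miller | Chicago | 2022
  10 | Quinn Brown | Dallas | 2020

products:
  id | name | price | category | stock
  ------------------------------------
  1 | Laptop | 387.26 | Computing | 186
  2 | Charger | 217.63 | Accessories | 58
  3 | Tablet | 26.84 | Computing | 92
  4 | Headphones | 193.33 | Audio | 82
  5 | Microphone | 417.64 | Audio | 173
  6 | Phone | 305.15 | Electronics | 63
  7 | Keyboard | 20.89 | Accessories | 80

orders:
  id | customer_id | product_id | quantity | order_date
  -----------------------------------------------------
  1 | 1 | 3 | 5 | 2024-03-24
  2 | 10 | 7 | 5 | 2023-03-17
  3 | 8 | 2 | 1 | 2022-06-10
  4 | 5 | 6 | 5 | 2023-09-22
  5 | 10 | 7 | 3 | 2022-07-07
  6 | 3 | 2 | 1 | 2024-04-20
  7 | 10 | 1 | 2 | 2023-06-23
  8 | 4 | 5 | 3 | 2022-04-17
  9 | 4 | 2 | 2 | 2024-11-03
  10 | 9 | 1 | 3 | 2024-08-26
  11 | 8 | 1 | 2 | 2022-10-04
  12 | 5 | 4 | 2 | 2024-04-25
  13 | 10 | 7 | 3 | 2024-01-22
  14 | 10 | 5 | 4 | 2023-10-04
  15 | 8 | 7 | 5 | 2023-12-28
SELECT MIN(price) FROM products

Execution result:
20.89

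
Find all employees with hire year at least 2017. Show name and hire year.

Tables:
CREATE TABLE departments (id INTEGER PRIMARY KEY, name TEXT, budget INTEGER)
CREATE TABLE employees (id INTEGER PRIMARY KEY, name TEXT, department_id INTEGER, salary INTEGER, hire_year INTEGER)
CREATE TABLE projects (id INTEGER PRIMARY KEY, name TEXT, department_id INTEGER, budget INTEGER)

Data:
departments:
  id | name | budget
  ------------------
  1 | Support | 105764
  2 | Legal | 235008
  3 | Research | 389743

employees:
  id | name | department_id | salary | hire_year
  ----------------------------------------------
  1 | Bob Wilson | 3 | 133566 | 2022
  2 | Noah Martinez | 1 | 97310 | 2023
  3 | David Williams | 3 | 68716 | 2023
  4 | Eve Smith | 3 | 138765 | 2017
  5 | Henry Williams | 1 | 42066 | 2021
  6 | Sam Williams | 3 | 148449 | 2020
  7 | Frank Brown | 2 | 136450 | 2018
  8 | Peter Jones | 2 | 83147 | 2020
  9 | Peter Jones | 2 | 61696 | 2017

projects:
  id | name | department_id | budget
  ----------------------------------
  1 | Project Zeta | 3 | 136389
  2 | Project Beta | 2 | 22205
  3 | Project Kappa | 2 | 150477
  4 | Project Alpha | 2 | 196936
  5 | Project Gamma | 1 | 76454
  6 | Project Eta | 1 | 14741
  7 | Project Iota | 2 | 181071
SELECT name, hire_year FROM employees WHERE hire_year >= 2017

Execution result:
name | hire_year
Bob Wilson | 2022
Noah Martinez | 2023
David Williams | 2023
Eve Smith | 2017
Henry Williams | 2021
Sam Williams | 2020
Frank Brown | 2018
Peter Jones | 2020
Peter Jones | 2017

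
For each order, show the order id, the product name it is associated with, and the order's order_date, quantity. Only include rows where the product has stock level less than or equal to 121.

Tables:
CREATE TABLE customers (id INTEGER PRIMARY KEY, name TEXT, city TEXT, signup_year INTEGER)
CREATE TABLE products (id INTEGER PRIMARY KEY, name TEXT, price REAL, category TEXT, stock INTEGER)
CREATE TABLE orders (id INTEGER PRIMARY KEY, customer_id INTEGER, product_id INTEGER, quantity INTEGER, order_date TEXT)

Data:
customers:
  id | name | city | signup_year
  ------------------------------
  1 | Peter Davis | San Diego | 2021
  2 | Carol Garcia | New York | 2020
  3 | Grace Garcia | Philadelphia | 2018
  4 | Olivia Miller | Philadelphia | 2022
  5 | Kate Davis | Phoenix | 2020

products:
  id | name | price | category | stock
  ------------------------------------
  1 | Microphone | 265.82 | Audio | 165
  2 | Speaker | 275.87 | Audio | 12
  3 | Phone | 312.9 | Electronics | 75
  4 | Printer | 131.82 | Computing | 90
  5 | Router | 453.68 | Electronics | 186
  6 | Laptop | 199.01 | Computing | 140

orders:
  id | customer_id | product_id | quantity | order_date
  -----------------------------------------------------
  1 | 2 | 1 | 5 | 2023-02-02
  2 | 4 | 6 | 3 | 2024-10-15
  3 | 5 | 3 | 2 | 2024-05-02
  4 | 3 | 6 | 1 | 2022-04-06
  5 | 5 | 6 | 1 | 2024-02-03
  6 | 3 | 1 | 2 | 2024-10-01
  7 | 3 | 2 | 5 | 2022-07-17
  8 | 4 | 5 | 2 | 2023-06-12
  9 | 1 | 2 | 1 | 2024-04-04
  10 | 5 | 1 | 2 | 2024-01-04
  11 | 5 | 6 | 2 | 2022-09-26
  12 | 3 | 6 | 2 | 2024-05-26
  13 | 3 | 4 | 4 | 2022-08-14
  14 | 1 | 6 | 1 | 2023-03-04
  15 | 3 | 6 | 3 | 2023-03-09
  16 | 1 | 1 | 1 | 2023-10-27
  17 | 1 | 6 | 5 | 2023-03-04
SELECT c.id, p.name AS product, c.order_date, c.quantity FROM orders c JOIN products p ON c.product_id = p.id WHERE p.stock <= 121

Execution result:
id | product | order_date | quantity
3 | Phone | 2024-05-02 | 2
7 | Speaker | 2022-07-17 | 5
9 | Speaker | 2024-04-04 | 1
13 | Printer | 2022-08-14 | 4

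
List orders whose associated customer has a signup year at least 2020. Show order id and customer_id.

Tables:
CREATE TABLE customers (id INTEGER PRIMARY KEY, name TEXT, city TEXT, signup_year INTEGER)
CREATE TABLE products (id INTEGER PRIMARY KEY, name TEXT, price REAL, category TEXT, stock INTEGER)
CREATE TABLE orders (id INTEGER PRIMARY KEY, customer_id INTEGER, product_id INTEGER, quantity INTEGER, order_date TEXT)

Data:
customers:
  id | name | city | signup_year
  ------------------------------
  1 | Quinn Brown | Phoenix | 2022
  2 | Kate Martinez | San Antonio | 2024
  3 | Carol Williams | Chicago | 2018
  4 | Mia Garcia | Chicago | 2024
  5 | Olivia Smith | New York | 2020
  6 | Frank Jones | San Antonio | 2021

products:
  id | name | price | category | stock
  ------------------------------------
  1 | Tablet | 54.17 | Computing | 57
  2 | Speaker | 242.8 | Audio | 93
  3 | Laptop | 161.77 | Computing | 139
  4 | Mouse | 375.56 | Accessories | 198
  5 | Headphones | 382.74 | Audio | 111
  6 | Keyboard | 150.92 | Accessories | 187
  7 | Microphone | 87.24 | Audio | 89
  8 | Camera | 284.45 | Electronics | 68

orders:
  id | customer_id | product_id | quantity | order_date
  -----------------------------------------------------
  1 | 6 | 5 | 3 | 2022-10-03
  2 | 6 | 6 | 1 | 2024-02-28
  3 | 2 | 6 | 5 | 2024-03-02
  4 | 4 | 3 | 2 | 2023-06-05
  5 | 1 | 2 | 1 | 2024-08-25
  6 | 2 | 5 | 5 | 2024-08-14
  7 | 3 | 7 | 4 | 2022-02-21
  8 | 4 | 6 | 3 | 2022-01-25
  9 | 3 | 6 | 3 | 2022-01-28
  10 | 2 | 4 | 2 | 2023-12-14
SELECT id, customer_id FROM orders WHERE customer_id IN (SELECT id FROM customers WHERE signup_year >= 2020)

Execution result:
id | customer_id
1 | 6
2 | 6
3 | 2
4 | 4
5 | 1
6 | 2
8 | 4
10 | 2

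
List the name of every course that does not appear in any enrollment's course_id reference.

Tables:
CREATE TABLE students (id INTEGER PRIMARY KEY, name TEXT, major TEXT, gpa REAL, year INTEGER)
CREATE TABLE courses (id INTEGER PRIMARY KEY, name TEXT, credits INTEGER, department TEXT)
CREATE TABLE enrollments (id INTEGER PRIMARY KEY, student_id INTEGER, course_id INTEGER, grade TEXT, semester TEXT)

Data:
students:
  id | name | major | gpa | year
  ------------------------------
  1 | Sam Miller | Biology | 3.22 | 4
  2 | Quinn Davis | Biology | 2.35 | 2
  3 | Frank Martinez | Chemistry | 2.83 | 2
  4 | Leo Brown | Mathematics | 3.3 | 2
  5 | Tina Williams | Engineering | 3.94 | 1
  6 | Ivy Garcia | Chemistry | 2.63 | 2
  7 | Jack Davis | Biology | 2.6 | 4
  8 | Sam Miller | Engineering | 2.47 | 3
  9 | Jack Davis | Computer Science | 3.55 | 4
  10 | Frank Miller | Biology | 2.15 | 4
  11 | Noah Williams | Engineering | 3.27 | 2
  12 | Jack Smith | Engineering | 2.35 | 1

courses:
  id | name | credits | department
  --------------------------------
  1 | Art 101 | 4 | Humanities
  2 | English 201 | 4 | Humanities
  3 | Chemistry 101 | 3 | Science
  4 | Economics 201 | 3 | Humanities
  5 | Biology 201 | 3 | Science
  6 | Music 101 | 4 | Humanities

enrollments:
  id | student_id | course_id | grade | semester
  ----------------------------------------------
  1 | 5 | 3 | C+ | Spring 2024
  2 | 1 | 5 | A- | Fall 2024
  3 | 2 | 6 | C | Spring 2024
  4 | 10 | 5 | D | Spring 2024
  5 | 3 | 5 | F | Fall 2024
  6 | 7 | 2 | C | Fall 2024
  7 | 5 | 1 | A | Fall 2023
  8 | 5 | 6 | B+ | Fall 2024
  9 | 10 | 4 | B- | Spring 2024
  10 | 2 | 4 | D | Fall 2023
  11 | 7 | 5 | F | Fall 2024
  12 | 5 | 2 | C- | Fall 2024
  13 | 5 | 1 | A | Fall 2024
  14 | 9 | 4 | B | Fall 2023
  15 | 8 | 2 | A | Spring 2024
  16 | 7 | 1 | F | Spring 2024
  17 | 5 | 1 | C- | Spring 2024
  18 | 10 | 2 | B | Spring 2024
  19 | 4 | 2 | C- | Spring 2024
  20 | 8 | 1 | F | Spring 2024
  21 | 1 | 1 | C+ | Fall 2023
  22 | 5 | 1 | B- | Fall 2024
SELECT p.name FROM courses p LEFT JOIN enrollments c ON c.course_id = p.id WHERE c.id IS NULL

Execution result:
(no rows)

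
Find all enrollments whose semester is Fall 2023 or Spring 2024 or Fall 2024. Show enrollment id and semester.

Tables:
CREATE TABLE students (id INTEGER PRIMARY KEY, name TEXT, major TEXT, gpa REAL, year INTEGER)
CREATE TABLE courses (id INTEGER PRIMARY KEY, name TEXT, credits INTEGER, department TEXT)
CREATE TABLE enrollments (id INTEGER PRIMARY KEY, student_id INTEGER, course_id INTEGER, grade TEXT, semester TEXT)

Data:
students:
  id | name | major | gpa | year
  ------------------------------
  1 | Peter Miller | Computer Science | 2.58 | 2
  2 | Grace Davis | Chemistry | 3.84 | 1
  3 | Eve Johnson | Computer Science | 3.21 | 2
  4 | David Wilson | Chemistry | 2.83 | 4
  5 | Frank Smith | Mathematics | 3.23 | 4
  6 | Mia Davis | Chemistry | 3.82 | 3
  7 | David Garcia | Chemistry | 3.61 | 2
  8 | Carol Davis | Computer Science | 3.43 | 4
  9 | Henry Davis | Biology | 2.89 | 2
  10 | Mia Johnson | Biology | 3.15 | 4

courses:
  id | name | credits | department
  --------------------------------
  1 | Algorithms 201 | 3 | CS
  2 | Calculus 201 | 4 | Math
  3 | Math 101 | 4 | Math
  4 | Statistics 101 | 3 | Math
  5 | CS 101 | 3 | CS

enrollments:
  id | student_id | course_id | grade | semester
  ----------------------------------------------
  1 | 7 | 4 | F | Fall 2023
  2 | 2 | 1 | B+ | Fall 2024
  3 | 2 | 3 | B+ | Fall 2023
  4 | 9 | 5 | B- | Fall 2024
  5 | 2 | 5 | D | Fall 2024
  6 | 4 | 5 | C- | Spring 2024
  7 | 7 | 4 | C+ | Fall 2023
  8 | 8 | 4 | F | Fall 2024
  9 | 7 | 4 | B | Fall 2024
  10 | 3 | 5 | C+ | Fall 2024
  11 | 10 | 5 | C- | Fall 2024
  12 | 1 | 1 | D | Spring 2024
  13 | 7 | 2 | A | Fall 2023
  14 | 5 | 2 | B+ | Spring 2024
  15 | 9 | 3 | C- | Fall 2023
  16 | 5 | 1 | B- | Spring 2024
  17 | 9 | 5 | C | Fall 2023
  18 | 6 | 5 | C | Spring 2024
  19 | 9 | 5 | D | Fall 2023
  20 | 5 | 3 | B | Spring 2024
SELECT id, semester FROM enrollments WHERE semester IN ('Fall 2023', 'Spring 2024', 'Fall 2024')

Execution result:
id | semester
1 | Fall 2023
2 | Fall 2024
3 | Fall 2023
4 | Fall 2024
5 | Fall 2024
6 | Spring 2024
7 | Fall 2023
8 | Fall 2024
9 | Fall 2024
10 | Fall 2024
11 | Fall 2024
12 | Spring 2024
13 | Fall 2023
14 | Spring 2024
15 | Fall 2023
16 | Spring 2024
17 | Fall 2023
18 | Spring 2024
19 | Fall 2023
20 | Spring 2024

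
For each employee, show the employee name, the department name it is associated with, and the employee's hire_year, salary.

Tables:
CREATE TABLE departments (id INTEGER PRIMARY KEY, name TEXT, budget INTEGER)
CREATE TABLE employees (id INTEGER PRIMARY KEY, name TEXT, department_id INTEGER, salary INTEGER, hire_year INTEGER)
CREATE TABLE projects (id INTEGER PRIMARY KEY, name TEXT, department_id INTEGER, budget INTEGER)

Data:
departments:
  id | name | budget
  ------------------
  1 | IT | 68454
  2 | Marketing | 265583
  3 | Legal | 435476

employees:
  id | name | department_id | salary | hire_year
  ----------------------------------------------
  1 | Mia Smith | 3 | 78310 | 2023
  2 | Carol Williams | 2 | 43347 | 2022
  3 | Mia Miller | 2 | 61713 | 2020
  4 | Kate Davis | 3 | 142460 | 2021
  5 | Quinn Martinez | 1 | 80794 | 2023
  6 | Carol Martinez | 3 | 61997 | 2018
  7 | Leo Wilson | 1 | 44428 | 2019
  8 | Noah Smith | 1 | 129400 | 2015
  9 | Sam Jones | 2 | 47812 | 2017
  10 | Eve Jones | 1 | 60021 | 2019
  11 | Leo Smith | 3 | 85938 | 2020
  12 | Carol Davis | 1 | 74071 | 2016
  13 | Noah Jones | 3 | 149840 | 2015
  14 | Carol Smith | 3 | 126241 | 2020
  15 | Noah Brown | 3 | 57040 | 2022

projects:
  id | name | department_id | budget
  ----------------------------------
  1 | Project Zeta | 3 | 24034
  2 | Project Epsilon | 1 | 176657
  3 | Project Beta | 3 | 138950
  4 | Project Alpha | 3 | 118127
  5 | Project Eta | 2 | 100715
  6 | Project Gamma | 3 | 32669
SELECT c.name, p.name AS department, c.hire_year, c.salary FROM employees c JOIN departments p ON c.department_id = p.id

Execution result:
name | department | hire_year | salary
Mia Smith | Legal | 2023 | 78310
Carol Williams | Marketing | 2022 | 43347
Mia Miller | Marketing | 2020 | 61713
Kate Davis | Legal | 2021 | 142460
Quinn Martinez | IT | 2023 | 80794
Carol Martinez | Legal | 2018 | 61997
Leo Wilson | IT | 2019 | 44428
Noah Smith | IT | 2015 | 129400
Sam Jones | Marketing | 2017 | 47812
Eve Jones | IT | 2019 | 60021
Leo Smith | Legal | 2020 | 85938
Carol Davis | IT | 2016 | 74071
Noah Jones | Legal | 2015 | 149840
Carol Smith | Legal | 2020 | 126241
Noah Brown | Legal | 2022 | 57040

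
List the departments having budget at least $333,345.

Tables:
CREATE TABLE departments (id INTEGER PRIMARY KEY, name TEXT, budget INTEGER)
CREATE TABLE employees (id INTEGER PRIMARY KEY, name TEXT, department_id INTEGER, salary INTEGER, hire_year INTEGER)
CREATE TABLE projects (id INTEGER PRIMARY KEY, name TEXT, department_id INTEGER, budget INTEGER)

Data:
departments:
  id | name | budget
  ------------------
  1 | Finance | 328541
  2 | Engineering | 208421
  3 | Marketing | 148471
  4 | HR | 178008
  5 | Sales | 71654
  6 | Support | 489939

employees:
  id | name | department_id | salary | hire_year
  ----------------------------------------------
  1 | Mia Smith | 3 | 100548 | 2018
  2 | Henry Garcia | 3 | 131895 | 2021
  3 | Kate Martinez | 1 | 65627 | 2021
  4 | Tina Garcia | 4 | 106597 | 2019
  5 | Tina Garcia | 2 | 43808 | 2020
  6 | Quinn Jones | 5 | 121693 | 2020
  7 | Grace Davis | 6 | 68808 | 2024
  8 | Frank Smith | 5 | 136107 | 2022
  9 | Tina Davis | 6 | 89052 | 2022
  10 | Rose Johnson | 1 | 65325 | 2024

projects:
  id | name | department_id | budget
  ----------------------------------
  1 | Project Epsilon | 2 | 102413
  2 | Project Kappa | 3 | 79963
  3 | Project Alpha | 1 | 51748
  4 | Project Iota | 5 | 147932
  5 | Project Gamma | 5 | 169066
SELECT name, budget FROM departments WHERE budget >= 333345

Execution result:
name | budget
Support | 489939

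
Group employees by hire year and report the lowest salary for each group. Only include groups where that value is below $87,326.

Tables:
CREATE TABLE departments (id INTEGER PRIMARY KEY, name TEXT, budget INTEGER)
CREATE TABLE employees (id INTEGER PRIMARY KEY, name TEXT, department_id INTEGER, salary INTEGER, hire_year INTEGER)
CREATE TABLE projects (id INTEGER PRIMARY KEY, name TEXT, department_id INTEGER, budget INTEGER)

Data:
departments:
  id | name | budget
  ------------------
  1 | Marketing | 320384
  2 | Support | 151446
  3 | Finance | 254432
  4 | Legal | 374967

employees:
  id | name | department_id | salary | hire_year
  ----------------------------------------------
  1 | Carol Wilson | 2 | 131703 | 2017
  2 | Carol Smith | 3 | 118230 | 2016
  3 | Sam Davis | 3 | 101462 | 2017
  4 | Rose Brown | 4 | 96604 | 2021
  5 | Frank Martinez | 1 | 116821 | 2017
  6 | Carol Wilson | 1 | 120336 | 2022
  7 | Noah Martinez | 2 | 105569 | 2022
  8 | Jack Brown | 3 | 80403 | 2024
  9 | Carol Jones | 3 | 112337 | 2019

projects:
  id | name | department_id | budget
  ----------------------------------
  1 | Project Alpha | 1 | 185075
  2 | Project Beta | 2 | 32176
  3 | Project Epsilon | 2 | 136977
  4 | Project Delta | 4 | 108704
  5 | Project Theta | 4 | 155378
SELECT hire_year, MIN(salary) AS min_salary FROM employees GROUP BY hire_year HAVING MIN(salary) < 87326

Execution result:
hire_year | min_salary
2024 | 80403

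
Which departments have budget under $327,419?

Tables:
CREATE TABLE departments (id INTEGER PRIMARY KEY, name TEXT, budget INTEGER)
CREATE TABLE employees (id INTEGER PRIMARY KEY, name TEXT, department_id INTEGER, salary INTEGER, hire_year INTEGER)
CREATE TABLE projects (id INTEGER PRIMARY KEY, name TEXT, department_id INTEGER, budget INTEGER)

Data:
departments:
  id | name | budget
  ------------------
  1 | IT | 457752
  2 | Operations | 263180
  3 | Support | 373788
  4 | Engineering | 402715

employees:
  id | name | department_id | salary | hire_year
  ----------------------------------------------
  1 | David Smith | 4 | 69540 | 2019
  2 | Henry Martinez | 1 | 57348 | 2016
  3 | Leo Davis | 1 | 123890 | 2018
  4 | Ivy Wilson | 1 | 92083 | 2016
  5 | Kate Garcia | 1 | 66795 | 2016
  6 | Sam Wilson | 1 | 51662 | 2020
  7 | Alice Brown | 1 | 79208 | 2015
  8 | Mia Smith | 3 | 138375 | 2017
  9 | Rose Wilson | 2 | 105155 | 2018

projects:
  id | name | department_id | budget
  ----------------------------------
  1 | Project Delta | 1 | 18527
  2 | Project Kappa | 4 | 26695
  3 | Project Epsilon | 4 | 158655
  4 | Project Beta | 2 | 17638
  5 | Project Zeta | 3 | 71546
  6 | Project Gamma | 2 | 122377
SELECT name, budget FROM departments WHERE budget < 327419

Execution result:
name | budget
Operations | 263180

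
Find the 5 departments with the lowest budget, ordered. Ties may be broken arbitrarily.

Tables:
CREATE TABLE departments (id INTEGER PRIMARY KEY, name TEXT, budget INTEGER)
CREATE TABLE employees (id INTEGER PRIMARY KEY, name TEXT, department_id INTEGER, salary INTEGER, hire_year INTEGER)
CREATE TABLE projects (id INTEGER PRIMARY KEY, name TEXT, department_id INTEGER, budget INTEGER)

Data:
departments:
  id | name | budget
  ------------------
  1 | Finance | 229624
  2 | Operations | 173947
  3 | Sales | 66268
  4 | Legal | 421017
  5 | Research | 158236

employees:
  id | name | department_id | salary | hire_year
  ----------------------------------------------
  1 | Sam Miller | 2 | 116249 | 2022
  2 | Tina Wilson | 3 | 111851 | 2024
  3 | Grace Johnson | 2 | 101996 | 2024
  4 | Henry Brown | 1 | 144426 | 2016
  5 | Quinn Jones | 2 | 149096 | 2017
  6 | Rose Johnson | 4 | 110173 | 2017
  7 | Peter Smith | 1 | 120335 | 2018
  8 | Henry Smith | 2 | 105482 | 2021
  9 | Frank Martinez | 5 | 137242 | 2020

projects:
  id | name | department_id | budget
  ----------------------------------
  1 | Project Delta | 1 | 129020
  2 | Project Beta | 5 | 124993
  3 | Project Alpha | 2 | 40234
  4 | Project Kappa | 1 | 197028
SELECT name, budget FROM departments ORDER BY budget ASC LIMIT 5

Execution result:
name | budget
Sales | 66268
Research | 158236
Operations | 173947
Finance | 229624
Legal | 421017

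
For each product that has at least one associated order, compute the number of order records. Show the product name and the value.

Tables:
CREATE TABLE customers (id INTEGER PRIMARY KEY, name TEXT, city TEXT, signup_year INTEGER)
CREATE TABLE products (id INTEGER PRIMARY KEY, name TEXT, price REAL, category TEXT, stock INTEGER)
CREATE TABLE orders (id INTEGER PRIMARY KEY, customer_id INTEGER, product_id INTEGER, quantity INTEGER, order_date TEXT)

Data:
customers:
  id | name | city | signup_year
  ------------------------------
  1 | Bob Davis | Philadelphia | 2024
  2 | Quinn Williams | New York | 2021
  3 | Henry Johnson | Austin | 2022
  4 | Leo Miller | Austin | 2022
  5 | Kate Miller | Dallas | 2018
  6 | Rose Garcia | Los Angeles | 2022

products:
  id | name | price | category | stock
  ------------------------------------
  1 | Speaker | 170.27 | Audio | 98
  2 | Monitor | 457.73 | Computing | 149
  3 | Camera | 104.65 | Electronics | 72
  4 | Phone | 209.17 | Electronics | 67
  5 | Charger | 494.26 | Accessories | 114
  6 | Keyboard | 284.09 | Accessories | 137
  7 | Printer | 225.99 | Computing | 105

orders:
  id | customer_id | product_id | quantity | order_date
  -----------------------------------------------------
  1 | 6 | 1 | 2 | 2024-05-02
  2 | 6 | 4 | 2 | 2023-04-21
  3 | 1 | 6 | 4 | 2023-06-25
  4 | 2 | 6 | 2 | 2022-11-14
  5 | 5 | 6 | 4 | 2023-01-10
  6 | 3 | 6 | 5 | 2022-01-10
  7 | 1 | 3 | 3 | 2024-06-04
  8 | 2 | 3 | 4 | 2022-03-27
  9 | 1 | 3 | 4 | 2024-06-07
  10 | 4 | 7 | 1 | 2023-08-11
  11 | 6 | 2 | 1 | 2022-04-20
SELECT p.name, COUNT(*) AS n FROM orders c JOIN products p ON c.product_id = p.id GROUP BY p.id, p.name

Execution result:
name | n
Speaker | 1
Monitor | 1
Camera | 3
Phone | 1
Keyboard | 4
Printer | 1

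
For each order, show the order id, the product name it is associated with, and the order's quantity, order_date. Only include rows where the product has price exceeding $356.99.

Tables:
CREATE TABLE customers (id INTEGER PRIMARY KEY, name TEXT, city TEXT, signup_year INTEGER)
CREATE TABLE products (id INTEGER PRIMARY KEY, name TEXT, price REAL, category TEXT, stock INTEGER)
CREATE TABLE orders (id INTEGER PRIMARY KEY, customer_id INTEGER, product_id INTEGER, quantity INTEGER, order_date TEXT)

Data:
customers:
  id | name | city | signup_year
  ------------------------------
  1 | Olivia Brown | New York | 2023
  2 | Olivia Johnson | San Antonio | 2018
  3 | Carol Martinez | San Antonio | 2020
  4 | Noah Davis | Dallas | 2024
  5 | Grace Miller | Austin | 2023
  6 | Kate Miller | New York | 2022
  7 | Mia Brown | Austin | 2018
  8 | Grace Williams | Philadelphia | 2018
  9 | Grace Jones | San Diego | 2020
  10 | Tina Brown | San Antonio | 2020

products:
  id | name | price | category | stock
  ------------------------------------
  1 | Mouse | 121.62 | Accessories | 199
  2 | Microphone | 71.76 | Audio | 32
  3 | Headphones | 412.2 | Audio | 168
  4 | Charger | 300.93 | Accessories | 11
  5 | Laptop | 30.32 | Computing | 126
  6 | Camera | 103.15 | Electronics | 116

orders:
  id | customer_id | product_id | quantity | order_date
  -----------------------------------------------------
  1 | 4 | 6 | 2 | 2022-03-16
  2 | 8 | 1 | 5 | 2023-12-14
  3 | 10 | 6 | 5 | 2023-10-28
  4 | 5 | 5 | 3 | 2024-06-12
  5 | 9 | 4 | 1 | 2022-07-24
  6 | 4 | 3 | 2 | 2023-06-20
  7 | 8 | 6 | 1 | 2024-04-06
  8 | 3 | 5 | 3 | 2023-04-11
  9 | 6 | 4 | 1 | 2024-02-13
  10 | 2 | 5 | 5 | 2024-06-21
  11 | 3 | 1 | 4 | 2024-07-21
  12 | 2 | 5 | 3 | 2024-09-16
SELECT c.id, p.name AS product, c.quantity, c.order_date FROM orders c JOIN products p ON c.product_id = p.id WHERE p.price > 356.99

Execution result:
id | product | quantity | order_date
6 | Headphones | 2 | 2023-06-20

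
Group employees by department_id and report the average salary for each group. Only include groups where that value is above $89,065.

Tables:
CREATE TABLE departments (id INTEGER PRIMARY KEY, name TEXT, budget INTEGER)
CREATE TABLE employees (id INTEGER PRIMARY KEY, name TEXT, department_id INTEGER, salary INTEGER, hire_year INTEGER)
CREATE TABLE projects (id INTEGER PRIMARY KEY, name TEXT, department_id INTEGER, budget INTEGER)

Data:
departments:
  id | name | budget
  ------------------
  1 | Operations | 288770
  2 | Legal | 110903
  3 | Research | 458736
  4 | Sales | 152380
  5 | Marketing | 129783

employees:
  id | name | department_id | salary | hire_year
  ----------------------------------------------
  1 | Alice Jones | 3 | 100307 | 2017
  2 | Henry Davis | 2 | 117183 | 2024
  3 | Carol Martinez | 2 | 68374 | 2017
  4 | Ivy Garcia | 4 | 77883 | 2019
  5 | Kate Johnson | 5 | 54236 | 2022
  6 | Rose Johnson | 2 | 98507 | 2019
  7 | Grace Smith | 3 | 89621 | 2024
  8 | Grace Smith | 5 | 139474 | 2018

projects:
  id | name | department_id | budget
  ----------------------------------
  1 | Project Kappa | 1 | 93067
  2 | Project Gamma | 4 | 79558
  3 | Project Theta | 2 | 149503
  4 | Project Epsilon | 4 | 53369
SELECT department_id, AVG(salary) AS avg_salary FROM employees GROUP BY department_id HAVING AVG(salary) > 89065

Execution result:
department_id | avg_salary
2 | 94688.00
3 | 94964.00
5 | 96855.00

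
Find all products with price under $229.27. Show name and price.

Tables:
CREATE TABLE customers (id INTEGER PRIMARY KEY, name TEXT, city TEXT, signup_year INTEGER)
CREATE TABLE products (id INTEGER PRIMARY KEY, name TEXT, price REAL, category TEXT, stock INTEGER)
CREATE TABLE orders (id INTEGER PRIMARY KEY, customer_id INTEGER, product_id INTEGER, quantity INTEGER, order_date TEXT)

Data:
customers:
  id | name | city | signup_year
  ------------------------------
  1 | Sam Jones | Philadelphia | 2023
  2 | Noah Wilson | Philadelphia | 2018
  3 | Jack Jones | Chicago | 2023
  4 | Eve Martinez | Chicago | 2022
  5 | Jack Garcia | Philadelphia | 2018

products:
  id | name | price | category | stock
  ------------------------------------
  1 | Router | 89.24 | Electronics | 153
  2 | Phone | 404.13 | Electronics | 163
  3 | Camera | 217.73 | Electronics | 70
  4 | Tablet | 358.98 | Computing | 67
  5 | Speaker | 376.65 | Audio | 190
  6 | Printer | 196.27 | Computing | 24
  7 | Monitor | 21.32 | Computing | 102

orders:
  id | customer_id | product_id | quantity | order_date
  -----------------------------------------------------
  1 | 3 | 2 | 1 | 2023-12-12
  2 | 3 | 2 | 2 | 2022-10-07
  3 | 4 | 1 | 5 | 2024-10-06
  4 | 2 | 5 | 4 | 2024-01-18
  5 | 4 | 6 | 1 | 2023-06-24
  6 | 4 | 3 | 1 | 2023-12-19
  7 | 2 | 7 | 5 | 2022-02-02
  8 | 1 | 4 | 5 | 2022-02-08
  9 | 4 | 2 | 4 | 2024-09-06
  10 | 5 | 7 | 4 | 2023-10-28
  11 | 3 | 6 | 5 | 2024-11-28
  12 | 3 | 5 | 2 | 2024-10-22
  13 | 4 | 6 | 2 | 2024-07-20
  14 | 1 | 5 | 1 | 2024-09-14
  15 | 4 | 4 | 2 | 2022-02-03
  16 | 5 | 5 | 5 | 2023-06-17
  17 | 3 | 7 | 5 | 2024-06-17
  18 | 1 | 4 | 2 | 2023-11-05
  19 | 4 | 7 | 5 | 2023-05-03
SELECT name, price FROM products WHERE price < 229.27

Execution result:
name | price
Router | 89.24
Camera | 217.73
Printer | 196.27
Monitor | 21.32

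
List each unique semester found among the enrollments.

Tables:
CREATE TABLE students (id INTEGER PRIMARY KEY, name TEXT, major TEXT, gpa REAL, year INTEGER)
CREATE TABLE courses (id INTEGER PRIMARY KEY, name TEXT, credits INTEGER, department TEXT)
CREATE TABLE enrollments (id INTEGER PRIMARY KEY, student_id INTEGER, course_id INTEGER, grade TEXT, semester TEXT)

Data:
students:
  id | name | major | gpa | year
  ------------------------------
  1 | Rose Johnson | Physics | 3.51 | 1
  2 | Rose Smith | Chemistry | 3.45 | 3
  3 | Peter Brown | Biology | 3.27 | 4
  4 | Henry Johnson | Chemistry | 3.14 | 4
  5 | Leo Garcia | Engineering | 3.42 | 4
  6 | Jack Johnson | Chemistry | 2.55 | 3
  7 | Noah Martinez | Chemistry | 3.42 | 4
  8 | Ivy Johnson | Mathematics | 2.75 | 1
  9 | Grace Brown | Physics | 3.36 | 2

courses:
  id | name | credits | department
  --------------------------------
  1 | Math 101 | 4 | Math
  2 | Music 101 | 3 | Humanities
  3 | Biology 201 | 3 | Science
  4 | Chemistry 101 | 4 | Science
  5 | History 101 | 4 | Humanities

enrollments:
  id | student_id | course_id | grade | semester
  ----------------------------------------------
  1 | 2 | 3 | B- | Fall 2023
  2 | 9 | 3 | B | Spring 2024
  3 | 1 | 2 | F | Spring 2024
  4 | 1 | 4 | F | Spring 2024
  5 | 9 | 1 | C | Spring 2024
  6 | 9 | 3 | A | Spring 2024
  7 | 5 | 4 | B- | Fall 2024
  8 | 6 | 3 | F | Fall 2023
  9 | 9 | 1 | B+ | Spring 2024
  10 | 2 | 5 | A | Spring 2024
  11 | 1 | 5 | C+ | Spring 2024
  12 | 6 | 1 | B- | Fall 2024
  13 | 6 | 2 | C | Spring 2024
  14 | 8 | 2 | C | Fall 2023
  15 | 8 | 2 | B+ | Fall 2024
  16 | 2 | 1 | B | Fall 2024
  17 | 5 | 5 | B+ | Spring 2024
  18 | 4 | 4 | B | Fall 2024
SELECT DISTINCT semester FROM enrollments

Execution result:
semester
Fall 2023
Spring 2024
Fall 2024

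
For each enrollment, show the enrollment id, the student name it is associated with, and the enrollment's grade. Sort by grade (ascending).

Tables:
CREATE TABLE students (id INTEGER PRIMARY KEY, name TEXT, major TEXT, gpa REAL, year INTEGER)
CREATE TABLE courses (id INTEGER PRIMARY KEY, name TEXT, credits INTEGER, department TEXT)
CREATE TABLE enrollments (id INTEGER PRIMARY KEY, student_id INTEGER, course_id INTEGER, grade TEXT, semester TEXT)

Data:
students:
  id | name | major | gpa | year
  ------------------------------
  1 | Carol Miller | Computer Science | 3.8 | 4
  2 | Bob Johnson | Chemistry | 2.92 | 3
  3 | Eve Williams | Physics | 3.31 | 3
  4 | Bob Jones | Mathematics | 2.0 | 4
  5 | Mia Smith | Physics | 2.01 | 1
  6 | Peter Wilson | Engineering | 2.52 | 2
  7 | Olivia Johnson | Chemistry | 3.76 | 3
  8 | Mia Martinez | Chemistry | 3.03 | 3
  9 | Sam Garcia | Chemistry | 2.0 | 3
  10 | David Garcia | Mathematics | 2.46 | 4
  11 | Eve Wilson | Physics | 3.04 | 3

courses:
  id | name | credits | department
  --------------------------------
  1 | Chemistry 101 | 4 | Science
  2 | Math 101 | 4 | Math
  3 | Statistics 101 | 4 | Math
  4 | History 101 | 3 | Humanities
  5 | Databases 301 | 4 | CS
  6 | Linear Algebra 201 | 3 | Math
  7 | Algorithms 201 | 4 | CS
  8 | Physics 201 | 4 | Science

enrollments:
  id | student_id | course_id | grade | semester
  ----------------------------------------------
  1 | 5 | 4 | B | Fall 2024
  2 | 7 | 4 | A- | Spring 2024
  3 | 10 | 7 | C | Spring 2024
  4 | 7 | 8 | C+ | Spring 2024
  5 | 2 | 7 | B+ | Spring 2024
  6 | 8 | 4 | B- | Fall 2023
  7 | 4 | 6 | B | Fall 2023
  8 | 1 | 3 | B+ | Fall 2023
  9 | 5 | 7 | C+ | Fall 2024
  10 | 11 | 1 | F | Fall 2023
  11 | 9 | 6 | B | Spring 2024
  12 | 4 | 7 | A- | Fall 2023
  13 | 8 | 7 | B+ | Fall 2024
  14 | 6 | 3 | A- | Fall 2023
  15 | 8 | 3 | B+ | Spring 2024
SELECT c.id, p.name AS student, c.grade FROM enrollments c JOIN students p ON c.student_id = p.id ORDER BY c.grade ASC

Execution result:
id | student | grade
2 | Olivia Johnson | A-
12 | Bob Jones | A-
14 | Peter Wilson | A-
1 | Mia Smith | B
7 | Bob Jones | B
11 | Sam Garcia | B
5 | Bob Johnson | B+
8 | Carol Miller | B+
13 | Mia Martinez | B+
15 | Mia Martinez | B+
6 | Mia Martinez | B-
3 | David Garcia | C
4 | Olivia Johnson | C+
9 | Mia Smith | C+
10 | Eve Wilson | F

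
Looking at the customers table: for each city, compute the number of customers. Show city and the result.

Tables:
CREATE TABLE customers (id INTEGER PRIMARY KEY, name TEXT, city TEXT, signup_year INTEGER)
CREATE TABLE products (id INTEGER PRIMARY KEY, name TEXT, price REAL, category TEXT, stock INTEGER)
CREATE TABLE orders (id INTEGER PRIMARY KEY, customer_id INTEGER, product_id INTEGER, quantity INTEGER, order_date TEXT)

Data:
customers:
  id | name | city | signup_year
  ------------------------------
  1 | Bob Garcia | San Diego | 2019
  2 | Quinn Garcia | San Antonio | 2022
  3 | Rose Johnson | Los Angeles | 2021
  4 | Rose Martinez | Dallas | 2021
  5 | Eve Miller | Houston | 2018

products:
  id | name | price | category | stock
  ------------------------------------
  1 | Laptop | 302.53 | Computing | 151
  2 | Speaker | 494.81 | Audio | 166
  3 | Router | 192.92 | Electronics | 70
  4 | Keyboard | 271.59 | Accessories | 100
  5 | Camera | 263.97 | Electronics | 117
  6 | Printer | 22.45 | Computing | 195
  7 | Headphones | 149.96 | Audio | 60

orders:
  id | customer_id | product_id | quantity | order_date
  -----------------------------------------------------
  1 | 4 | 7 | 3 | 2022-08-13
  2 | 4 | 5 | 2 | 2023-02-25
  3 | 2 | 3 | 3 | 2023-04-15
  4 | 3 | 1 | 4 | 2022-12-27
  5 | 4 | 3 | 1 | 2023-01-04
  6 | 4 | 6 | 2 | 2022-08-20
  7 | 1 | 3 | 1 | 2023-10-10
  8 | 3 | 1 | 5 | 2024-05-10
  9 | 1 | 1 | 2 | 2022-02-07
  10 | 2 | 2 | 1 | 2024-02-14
SELECT city, COUNT(*) AS n FROM customers GROUP BY city

Execution result:
city | n
Dallas | 1
Houston | 1
Los Angeles | 1
San Antonio | 1
San Diego | 1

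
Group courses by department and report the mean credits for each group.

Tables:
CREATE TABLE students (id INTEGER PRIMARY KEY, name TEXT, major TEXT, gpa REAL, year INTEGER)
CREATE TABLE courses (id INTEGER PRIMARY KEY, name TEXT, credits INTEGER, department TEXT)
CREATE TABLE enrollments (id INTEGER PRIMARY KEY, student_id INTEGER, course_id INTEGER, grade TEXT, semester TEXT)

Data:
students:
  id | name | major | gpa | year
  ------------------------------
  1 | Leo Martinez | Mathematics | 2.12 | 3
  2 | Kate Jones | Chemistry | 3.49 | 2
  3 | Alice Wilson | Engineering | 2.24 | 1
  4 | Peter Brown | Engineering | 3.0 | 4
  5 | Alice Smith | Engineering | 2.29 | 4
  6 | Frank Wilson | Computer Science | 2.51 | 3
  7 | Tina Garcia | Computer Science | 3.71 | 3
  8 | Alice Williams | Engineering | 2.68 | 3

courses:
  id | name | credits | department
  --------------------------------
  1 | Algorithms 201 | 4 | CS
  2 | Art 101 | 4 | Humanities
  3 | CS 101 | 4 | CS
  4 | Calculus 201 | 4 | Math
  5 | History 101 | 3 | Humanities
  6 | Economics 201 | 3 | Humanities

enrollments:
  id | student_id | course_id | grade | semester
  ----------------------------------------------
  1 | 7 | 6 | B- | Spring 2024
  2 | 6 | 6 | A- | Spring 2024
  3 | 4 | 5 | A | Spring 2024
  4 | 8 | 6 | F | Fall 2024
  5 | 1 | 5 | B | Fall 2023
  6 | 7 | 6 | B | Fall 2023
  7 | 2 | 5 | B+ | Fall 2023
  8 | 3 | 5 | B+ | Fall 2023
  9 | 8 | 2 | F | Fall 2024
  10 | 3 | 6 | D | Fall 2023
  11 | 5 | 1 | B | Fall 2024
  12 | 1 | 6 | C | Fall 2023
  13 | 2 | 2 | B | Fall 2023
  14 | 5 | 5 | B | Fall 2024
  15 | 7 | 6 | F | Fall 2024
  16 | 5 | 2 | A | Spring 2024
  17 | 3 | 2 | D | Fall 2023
SELECT department, AVG(credits) AS avg_credits FROM courses GROUP BY department

Execution result:
department | avg_credits
CS | 4.00
Humanities | 3.33
Math | 4.00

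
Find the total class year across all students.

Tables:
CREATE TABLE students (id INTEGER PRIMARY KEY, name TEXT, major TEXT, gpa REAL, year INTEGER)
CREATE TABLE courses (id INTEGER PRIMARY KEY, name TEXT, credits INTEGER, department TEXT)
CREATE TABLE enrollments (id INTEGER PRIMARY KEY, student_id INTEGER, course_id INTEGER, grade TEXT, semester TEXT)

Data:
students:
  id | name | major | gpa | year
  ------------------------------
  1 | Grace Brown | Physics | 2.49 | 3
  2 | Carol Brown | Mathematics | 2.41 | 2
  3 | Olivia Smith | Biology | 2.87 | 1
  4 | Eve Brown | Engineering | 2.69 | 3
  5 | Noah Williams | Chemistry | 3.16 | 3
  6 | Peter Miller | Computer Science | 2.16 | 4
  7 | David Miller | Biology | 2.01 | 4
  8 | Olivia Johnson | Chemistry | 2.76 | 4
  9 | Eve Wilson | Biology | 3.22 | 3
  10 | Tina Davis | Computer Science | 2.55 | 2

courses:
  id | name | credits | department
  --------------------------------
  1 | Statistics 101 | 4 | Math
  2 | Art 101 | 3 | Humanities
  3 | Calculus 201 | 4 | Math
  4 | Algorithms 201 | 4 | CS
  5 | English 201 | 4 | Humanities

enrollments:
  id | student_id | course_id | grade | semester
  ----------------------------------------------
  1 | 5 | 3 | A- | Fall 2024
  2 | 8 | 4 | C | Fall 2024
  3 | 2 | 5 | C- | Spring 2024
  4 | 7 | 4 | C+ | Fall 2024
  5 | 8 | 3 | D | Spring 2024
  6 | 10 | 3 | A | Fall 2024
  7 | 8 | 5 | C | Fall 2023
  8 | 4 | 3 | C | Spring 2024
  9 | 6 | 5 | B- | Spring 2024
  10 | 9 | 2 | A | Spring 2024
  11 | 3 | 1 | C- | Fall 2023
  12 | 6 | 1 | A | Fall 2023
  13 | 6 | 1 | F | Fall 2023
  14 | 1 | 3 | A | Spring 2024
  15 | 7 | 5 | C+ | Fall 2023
SELECT SUM(year) FROM students

Execution result:
29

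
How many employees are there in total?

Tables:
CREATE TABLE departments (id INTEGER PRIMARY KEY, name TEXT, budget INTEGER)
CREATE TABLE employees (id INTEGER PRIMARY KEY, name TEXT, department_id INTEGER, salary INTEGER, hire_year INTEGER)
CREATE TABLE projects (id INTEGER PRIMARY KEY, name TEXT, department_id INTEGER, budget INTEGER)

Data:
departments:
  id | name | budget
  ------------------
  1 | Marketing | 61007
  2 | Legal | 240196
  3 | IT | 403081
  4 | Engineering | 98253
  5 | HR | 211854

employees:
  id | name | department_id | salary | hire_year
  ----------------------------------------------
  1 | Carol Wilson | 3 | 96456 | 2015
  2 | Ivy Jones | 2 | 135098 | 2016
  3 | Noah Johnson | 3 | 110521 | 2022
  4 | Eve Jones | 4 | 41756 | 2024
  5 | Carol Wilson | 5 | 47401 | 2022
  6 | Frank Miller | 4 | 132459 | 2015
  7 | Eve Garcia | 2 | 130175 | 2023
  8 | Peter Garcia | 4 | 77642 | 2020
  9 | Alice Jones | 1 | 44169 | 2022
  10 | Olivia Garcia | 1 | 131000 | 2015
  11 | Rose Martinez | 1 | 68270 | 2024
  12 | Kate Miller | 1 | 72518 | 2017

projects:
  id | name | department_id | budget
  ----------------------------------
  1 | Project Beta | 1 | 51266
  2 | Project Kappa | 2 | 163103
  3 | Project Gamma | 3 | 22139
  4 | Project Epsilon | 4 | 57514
SELECT COUNT(*) FROM employees

Execution result:
12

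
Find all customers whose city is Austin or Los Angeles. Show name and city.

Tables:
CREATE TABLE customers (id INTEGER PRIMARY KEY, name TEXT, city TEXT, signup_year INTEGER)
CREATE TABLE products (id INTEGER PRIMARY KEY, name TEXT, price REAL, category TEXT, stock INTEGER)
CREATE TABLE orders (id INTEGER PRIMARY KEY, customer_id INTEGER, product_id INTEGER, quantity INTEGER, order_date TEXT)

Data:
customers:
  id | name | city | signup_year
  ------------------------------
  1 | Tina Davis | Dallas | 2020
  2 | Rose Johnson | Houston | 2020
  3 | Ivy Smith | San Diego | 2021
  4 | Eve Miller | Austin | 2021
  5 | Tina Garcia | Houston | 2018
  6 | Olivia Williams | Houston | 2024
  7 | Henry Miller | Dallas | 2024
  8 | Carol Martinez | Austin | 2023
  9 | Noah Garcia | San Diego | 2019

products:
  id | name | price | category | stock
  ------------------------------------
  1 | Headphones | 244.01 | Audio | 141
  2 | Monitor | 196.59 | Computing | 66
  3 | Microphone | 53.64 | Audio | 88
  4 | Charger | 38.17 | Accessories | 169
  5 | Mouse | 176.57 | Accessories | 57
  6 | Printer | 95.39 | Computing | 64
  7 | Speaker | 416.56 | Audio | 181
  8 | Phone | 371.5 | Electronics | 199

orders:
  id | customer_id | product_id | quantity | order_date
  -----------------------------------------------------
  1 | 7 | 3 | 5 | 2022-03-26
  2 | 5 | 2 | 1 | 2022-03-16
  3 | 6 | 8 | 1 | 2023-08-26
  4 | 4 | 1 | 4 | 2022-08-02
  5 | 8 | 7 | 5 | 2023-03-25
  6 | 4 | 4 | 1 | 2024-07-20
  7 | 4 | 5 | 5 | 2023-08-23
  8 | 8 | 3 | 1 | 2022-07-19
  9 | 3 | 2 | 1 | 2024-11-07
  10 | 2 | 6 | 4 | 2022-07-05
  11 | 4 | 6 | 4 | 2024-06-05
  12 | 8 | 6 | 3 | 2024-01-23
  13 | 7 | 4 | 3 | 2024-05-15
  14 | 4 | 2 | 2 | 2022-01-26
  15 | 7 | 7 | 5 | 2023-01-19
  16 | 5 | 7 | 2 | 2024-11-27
SELECT name, city FROM customers WHERE city IN ('Austin', 'Los Angeles')

Execution result:
name | city
Eve Miller | Austin
Carol Martinez | Austin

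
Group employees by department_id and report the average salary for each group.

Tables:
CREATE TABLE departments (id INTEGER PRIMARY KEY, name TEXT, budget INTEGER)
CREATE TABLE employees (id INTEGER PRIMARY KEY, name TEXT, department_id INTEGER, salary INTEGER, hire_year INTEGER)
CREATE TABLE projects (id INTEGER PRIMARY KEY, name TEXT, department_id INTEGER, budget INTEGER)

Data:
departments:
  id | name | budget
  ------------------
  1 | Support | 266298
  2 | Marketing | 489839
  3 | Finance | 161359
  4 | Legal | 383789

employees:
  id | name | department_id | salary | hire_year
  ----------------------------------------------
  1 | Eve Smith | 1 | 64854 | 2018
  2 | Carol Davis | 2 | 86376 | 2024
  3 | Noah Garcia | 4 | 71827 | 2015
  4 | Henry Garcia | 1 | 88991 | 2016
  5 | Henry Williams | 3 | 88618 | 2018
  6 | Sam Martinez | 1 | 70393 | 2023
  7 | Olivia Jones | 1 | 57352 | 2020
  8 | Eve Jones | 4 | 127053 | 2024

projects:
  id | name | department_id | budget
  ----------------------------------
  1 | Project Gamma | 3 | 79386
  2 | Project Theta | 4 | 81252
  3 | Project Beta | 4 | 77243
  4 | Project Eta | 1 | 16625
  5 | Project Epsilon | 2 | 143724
SELECT department_id, AVG(salary) AS avg_salary FROM employees GROUP BY department_id

Execution result:
department_id | avg_salary
1 | 70397.50
2 | 86376.00
3 | 88618.00
4 | 99440.00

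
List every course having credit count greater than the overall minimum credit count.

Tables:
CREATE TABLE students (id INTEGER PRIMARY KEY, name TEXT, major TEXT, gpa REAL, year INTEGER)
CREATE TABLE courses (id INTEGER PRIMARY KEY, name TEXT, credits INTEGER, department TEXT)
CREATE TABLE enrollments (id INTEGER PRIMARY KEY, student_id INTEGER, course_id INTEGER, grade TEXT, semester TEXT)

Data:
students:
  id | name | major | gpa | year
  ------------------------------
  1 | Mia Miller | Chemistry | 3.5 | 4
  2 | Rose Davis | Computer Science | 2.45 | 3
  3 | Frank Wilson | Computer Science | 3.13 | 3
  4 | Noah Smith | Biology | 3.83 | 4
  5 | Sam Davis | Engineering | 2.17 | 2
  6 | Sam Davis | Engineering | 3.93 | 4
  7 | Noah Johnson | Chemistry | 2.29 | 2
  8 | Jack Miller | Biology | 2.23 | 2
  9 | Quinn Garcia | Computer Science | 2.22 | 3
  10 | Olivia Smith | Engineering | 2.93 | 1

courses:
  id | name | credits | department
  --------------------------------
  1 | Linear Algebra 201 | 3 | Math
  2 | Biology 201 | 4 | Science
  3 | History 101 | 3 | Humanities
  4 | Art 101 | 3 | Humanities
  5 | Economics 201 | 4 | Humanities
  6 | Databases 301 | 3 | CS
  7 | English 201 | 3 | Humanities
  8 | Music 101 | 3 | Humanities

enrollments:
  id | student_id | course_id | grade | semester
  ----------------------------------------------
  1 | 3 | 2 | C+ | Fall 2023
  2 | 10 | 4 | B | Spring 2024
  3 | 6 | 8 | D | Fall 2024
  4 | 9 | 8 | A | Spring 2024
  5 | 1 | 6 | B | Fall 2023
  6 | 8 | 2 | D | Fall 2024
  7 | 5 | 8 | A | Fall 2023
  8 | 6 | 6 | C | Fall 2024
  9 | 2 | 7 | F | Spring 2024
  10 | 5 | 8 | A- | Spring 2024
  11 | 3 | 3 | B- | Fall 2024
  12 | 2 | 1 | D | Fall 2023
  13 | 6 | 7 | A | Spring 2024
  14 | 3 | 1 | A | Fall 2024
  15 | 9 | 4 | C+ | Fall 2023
SELECT name, credits FROM courses WHERE credits > (SELECT MIN(credits) FROM courses)

Execution result:
name | credits
Biology 201 | 4
Economics 201 | 4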